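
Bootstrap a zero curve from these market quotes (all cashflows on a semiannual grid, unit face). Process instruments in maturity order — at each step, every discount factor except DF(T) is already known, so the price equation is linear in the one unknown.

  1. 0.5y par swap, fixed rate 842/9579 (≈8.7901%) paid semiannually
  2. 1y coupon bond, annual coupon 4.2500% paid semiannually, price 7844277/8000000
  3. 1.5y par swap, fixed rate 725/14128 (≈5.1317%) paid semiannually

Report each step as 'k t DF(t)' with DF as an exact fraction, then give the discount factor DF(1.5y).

1 1/2 9579/10000
2 1 4701/5000
3 3/2 371/400
DF(1.5y) = 371/400 ≈ 0.927500

step 1 [0.5y] swap r/2=421/9579: DF=(1 − 421/9579·(0))/(1+421/9579) = 9579/10000 ≈ 0.957900
step 2 [1y] bond c/2=17/800: DF=(7844277/8000000 − 17/800·(0.957900))/(1+17/800) = 4701/5000 ≈ 0.940200
step 3 [1.5y] swap r/2=725/28256: DF=(1 − 725/28256·(0.957900+0.940200))/(1+725/28256) = 371/400 ≈ 0.927500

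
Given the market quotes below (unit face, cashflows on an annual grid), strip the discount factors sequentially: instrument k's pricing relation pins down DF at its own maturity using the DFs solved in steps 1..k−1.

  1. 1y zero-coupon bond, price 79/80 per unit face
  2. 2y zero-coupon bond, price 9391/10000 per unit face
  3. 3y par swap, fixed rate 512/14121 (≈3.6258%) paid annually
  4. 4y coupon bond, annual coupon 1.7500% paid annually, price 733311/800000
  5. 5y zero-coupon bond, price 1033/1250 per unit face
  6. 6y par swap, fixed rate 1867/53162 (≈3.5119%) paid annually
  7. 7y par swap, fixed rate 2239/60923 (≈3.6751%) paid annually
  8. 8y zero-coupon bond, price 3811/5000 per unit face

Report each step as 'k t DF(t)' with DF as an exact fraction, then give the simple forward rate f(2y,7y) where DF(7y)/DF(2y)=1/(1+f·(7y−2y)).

1 1 79/80
2 2 9391/10000
3 3 561/625
4 4 8523/10000
5 5 1033/1250
6 6 8133/10000
7 7 7761/10000
8 8 3811/5000
f(2y,7y) = ((9391/10000)/(7761/10000) − 1)/(5) = 326/7761 ≈ 4.2005%

step 1 [1y] zero: DF = P = 79/80 ≈ 0.987500
step 2 [2y] zero: DF = P = 9391/10000 ≈ 0.939100
step 3 [3y] swap r/1=512/14121: DF=(1 − 512/14121·(0.987500+0.939100))/(1+512/14121) = 561/625 ≈ 0.897600
step 4 [4y] bond c/1=7/400: DF=(733311/800000 − 7/400·(0.987500+0.939100+0.897600))/(1+7/400) = 8523/10000 ≈ 0.852300
step 5 [5y] zero: DF = P = 1033/1250 ≈ 0.826400
step 6 [6y] swap r/1=1867/53162: DF=(1 − 1867/53162·(0.987500+0.939100+0.897600+0.852300+0.826400))/(1+1867/53162) = 8133/10000 ≈ 0.813300
step 7 [7y] swap r/1=2239/60923: DF=(1 − 2239/60923·(0.987500+0.939100+0.897600+0.852300+0.826400+0.813300))/(1+2239/60923) = 7761/10000 ≈ 0.776100
step 8 [8y] zero: DF = P = 3811/5000 ≈ 0.762200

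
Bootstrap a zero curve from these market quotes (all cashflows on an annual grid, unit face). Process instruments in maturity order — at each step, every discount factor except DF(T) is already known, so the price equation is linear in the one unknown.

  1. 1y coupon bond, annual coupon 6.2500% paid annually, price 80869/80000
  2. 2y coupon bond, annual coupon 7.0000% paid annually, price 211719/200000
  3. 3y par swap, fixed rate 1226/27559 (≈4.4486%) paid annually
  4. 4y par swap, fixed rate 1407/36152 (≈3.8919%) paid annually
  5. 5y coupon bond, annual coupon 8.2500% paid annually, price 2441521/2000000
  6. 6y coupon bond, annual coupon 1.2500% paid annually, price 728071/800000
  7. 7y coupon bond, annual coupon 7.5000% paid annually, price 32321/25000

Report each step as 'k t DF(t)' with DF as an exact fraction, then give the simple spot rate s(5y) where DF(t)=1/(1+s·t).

1 1 4757/5000
2 2 9271/10000
3 3 4387/5000
4 4 8593/10000
5 5 4261/5000
6 6 8437/10000
7 7 8321/10000
s(5y) = (1/(4261/5000) − 1)/(5) = 739/21305 ≈ 3.4687%

step 1 [1y] bond c/1=1/16: DF=(80869/80000 − 1/16·(0))/(1+1/16) = 4757/5000 ≈ 0.951400
step 2 [2y] bond c/1=7/100: DF=(211719/200000 − 7/100·(0.951400))/(1+7/100) = 9271/10000 ≈ 0.927100
step 3 [3y] swap r/1=1226/27559: DF=(1 − 1226/27559·(0.951400+0.927100))/(1+1226/27559) = 4387/5000 ≈ 0.877400
step 4 [4y] swap r/1=1407/36152: DF=(1 − 1407/36152·(0.951400+0.927100+0.877400))/(1+1407/36152) = 8593/10000 ≈ 0.859300
step 5 [5y] bond c/1=33/400: DF=(2441521/2000000 − 33/400·(0.951400+0.927100+0.877400+0.859300))/(1+33/400) = 4261/5000 ≈ 0.852200
step 6 [6y] bond c/1=1/80: DF=(728071/800000 − 1/80·(0.951400+0.927100+0.877400+0.859300+0.852200))/(1+1/80) = 8437/10000 ≈ 0.843700
step 7 [7y] bond c/1=3/40: DF=(32321/25000 − 3/40·(0.951400+0.927100+0.877400+0.859300+0.852200+0.843700))/(1+3/40) = 8321/10000 ≈ 0.832100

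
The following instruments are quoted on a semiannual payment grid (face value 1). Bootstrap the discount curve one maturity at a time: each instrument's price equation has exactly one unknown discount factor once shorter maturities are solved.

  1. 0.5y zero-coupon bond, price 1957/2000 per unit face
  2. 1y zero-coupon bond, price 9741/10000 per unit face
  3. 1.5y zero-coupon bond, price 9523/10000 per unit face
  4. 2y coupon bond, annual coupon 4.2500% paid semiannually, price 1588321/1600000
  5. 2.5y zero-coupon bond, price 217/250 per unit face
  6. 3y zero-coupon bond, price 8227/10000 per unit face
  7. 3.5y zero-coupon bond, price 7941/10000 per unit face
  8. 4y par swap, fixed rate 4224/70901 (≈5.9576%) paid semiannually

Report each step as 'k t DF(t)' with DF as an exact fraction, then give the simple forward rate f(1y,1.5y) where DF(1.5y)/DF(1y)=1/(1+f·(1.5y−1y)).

1 1/2 1957/2000
2 1 9741/10000
3 3/2 9523/10000
4 2 2279/2500
5 5/2 217/250
6 3 8227/10000
7 7/2 7941/10000
8 4 493/625
f(1y,1.5y) = ((9741/10000)/(9523/10000) − 1)/(1/2) = 436/9523 ≈ 4.5784%

step 1 [0.5y] zero: DF = P = 1957/2000 ≈ 0.978500
step 2 [1y] zero: DF = P = 9741/10000 ≈ 0.974100
step 3 [1.5y] zero: DF = P = 9523/10000 ≈ 0.952300
step 4 [2y] bond c/2=17/800: DF=(1588321/1600000 − 17/800·(0.978500+0.974100+0.952300))/(1+17/800) = 2279/2500 ≈ 0.911600
step 5 [2.5y] zero: DF = P = 217/250 ≈ 0.868000
step 6 [3y] zero: DF = P = 8227/10000 ≈ 0.822700
step 7 [3.5y] zero: DF = P = 7941/10000 ≈ 0.794100
step 8 [4y] swap r/2=2112/70901: DF=(1 − 2112/70901·(0.978500+0.974100+0.952300+0.911600+0.868000+0.822700+0.794100))/(1+2112/70901) = 493/625 ≈ 0.788800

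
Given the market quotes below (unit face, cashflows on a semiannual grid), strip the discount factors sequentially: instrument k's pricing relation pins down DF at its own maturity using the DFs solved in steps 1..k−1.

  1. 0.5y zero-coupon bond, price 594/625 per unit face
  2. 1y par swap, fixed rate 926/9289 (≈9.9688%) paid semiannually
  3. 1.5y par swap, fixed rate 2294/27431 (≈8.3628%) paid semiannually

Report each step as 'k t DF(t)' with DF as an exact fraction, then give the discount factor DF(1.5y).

step 1 [0.5y] zero: DF = P = 594/625 ≈ 0.950400
step 2 [1y] swap r/2=463/9289: DF=(1 − 463/9289·(0.950400))/(1+463/9289) = 4537/5000 ≈ 0.907400
step 3 [1.5y] swap r/2=1147/27431: DF=(1 − 1147/27431·(0.950400+0.907400))/(1+1147/27431) = 8853/10000 ≈ 0.885300

1 1/2 594/625
2 1 4537/5000
3 3/2 8853/10000
DF(1.5y) = 8853/10000 ≈ 0.885300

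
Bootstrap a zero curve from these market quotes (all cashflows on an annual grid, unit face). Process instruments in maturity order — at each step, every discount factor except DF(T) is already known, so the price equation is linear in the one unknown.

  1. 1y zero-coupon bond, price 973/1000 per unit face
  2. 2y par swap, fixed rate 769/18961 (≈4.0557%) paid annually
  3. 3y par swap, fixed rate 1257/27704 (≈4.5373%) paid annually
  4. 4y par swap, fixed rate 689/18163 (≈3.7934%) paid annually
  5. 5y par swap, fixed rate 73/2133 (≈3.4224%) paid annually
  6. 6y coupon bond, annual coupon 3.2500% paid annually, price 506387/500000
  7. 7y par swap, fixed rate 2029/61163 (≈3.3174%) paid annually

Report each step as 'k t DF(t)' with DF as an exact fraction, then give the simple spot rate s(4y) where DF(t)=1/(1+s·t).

1 1 973/1000
2 2 9231/10000
3 3 8743/10000
4 4 4311/5000
5 5 8467/10000
6 6 8399/10000
7 7 7971/10000
s(4y) = (1/(4311/5000) − 1)/(4) = 689/17244 ≈ 3.9956%

step 1 [1y] zero: DF = P = 973/1000 ≈ 0.973000
step 2 [2y] swap r/1=769/18961: DF=(1 − 769/18961·(0.973000))/(1+769/18961) = 9231/10000 ≈ 0.923100
step 3 [3y] swap r/1=1257/27704: DF=(1 − 1257/27704·(0.973000+0.923100))/(1+1257/27704) = 8743/10000 ≈ 0.874300
step 4 [4y] swap r/1=689/18163: DF=(1 − 689/18163·(0.973000+0.923100+0.874300))/(1+689/18163) = 4311/5000 ≈ 0.862200
step 5 [5y] swap r/1=73/2133: DF=(1 − 73/2133·(0.973000+0.923100+0.874300+0.862200))/(1+73/2133) = 8467/10000 ≈ 0.846700
step 6 [6y] bond c/1=13/400: DF=(506387/500000 − 13/400·(0.973000+0.923100+0.874300+0.862200+0.846700))/(1+13/400) = 8399/10000 ≈ 0.839900
step 7 [7y] swap r/1=2029/61163: DF=(1 − 2029/61163·(0.973000+0.923100+0.874300+0.862200+0.846700+0.839900))/(1+2029/61163) = 7971/10000 ≈ 0.797100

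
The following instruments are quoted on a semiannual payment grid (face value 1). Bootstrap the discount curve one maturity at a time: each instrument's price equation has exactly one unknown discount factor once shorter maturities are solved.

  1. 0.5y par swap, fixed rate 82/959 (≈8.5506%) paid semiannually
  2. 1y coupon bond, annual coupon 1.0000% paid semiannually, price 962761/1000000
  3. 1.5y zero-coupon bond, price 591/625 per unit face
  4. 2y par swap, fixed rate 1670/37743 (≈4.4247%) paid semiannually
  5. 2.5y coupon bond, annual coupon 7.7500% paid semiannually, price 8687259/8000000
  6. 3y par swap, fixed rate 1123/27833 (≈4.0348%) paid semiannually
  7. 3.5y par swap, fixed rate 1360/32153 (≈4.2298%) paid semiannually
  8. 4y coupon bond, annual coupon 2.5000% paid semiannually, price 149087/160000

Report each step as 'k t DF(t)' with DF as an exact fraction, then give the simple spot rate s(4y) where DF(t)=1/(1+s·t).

step 1 [0.5y] swap r/2=41/959: DF=(1 − 41/959·(0))/(1+41/959) = 959/1000 ≈ 0.959000
step 2 [1y] bond c/2=1/200: DF=(962761/1000000 − 1/200·(0.959000))/(1+1/200) = 2383/2500 ≈ 0.953200
step 3 [1.5y] zero: DF = P = 591/625 ≈ 0.945600
step 4 [2y] swap r/2=835/37743: DF=(1 − 835/37743·(0.959000+0.953200+0.945600))/(1+835/37743) = 1833/2000 ≈ 0.916500
step 5 [2.5y] bond c/2=31/800: DF=(8687259/8000000 − 31/800·(0.959000+0.953200+0.945600+0.916500))/(1+31/800) = 4523/5000 ≈ 0.904600
step 6 [3y] swap r/2=1123/55666: DF=(1 − 1123/55666·(0.959000+0.953200+0.945600+0.916500+0.904600))/(1+1123/55666) = 8877/10000 ≈ 0.887700
step 7 [3.5y] swap r/2=680/32153: DF=(1 − 680/32153·(0.959000+0.953200+0.945600+0.916500+0.904600+0.887700))/(1+680/32153) = 108/125 ≈ 0.864000
step 8 [4y] bond c/2=1/80: DF=(149087/160000 − 1/80·(0.959000+0.953200+0.945600+0.916500+0.904600+0.887700+0.864000))/(1+1/80) = 8409/10000 ≈ 0.840900

1 1/2 959/1000
2 1 2383/2500
3 3/2 591/625
4 2 1833/2000
5 5/2 4523/5000
6 3 8877/10000
7 7/2 108/125
8 4 8409/10000
s(4y) = (1/(8409/10000) − 1)/(4) = 1591/33636 ≈ 4.7301%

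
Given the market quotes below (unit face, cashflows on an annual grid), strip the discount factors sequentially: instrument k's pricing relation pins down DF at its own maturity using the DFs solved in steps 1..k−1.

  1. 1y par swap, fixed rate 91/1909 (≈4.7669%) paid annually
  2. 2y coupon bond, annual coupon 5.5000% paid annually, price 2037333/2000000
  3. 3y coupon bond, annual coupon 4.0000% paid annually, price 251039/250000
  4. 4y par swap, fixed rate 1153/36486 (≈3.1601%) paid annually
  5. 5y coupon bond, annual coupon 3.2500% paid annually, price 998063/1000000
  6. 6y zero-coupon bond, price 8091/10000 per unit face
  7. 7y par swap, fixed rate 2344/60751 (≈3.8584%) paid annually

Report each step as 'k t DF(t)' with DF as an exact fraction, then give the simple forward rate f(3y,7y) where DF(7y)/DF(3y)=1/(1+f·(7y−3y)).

1 1 1909/2000
2 2 4579/5000
3 3 1117/1250
4 4 8847/10000
5 5 4259/5000
6 6 8091/10000
7 7 957/1250
f(3y,7y) = ((1117/1250)/(957/1250) − 1)/(4) = 40/957 ≈ 4.1797%

step 1 [1y] swap r/1=91/1909: DF=(1 − 91/1909·(0))/(1+91/1909) = 1909/2000 ≈ 0.954500
step 2 [2y] bond c/1=11/200: DF=(2037333/2000000 − 11/200·(0.954500))/(1+11/200) = 4579/5000 ≈ 0.915800
step 3 [3y] bond c/1=1/25: DF=(251039/250000 − 1/25·(0.954500+0.915800))/(1+1/25) = 1117/1250 ≈ 0.893600
step 4 [4y] swap r/1=1153/36486: DF=(1 − 1153/36486·(0.954500+0.915800+0.893600))/(1+1153/36486) = 8847/10000 ≈ 0.884700
step 5 [5y] bond c/1=13/400: DF=(998063/1000000 − 13/400·(0.954500+0.915800+0.893600+0.884700))/(1+13/400) = 4259/5000 ≈ 0.851800
step 6 [6y] zero: DF = P = 8091/10000 ≈ 0.809100
step 7 [7y] swap r/1=2344/60751: DF=(1 − 2344/60751·(0.954500+0.915800+0.893600+0.884700+0.851800+0.809100))/(1+2344/60751) = 957/1250 ≈ 0.765600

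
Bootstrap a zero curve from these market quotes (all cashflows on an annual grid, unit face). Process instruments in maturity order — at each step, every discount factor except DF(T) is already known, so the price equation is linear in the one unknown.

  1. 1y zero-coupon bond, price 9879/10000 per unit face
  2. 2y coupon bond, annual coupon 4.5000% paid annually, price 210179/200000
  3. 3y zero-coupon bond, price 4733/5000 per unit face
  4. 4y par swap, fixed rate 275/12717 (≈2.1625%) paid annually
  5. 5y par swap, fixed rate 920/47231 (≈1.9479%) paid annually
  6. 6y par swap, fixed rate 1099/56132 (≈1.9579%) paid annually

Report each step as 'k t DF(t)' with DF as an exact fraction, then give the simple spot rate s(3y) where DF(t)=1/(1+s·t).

step 1 [1y] zero: DF = P = 9879/10000 ≈ 0.987900
step 2 [2y] bond c/1=9/200: DF=(210179/200000 − 9/200·(0.987900))/(1+9/200) = 9631/10000 ≈ 0.963100
step 3 [3y] zero: DF = P = 4733/5000 ≈ 0.946600
step 4 [4y] swap r/1=275/12717: DF=(1 − 275/12717·(0.987900+0.963100+0.946600))/(1+275/12717) = 367/400 ≈ 0.917500
step 5 [5y] swap r/1=920/47231: DF=(1 − 920/47231·(0.987900+0.963100+0.946600+0.917500))/(1+920/47231) = 227/250 ≈ 0.908000
step 6 [6y] swap r/1=1099/56132: DF=(1 − 1099/56132·(0.987900+0.963100+0.946600+0.917500+0.908000))/(1+1099/56132) = 8901/10000 ≈ 0.890100

1 1 9879/10000
2 2 9631/10000
3 3 4733/5000
4 4 367/400
5 5 227/250
6 6 8901/10000
s(3y) = (1/(4733/5000) − 1)/(3) = 89/4733 ≈ 1.8804%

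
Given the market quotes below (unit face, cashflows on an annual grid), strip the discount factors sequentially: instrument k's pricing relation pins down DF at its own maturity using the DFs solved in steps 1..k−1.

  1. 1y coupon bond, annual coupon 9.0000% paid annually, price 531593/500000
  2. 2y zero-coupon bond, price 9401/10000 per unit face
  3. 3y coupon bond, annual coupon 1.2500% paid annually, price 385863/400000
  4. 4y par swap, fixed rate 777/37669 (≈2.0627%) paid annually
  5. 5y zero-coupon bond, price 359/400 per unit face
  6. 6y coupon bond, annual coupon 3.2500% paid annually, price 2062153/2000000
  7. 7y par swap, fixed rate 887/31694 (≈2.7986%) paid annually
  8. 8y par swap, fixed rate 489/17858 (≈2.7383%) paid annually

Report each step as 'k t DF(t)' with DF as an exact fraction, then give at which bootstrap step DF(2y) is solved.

step 1 [1y] bond c/1=9/100: DF=(531593/500000 − 9/100·(0))/(1+9/100) = 4877/5000 ≈ 0.975400
step 2 [2y] zero: DF = P = 9401/10000 ≈ 0.940100
step 3 [3y] bond c/1=1/80: DF=(385863/400000 − 1/80·(0.975400+0.940100))/(1+1/80) = 9291/10000 ≈ 0.929100
step 4 [4y] swap r/1=777/37669: DF=(1 − 777/37669·(0.975400+0.940100+0.929100))/(1+777/37669) = 9223/10000 ≈ 0.922300
step 5 [5y] zero: DF = P = 359/400 ≈ 0.897500
step 6 [6y] bond c/1=13/400: DF=(2062153/2000000 − 13/400·(0.975400+0.940100+0.929100+0.922300+0.897500))/(1+13/400) = 4259/5000 ≈ 0.851800
step 7 [7y] swap r/1=887/31694: DF=(1 − 887/31694·(0.975400+0.940100+0.929100+0.922300+0.897500+0.851800))/(1+887/31694) = 4113/5000 ≈ 0.822600
step 8 [8y] swap r/1=489/17858: DF=(1 − 489/17858·(0.975400+0.940100+0.929100+0.922300+0.897500+0.851800+0.822600))/(1+489/17858) = 2011/2500 ≈ 0.804400

1 1 4877/5000
2 2 9401/10000
3 3 9291/10000
4 4 9223/10000
5 5 359/400
6 6 4259/5000
7 7 4113/5000
8 8 2011/2500
DF(2y) is solved at step 2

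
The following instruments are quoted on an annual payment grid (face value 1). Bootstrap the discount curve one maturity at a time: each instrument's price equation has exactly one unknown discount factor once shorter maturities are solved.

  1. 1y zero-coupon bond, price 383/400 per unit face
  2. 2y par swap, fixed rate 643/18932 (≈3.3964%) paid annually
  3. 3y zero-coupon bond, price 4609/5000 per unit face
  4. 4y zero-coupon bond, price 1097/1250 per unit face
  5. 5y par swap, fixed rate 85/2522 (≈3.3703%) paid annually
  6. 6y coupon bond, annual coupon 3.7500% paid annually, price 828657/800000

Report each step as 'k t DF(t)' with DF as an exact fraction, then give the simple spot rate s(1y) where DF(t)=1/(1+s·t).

1 1 383/400
2 2 9357/10000
3 3 4609/5000
4 4 1097/1250
5 5 847/1000
6 6 8343/10000
s(1y) = (1/(383/400) − 1)/(1) = 17/383 ≈ 4.4386%

step 1 [1y] zero: DF = P = 383/400 ≈ 0.957500
step 2 [2y] swap r/1=643/18932: DF=(1 − 643/18932·(0.957500))/(1+643/18932) = 9357/10000 ≈ 0.935700
step 3 [3y] zero: DF = P = 4609/5000 ≈ 0.921800
step 4 [4y] zero: DF = P = 1097/1250 ≈ 0.877600
step 5 [5y] swap r/1=85/2522: DF=(1 − 85/2522·(0.957500+0.935700+0.921800+0.877600))/(1+85/2522) = 847/1000 ≈ 0.847000
step 6 [6y] bond c/1=3/80: DF=(828657/800000 − 3/80·(0.957500+0.935700+0.921800+0.877600+0.847000))/(1+3/80) = 8343/10000 ≈ 0.834300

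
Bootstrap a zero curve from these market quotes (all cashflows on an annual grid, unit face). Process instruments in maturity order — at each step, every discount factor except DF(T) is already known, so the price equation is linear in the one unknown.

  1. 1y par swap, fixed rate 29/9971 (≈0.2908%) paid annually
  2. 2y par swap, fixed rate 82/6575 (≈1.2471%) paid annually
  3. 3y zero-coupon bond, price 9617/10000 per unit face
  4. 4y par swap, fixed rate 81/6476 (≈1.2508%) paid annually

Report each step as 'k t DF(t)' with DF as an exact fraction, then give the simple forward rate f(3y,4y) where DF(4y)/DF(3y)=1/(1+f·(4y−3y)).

step 1 [1y] swap r/1=29/9971: DF=(1 − 29/9971·(0))/(1+29/9971) = 9971/10000 ≈ 0.997100
step 2 [2y] swap r/1=82/6575: DF=(1 − 82/6575·(0.997100))/(1+82/6575) = 4877/5000 ≈ 0.975400
step 3 [3y] zero: DF = P = 9617/10000 ≈ 0.961700
step 4 [4y] swap r/1=81/6476: DF=(1 − 81/6476·(0.997100+0.975400+0.961700))/(1+81/6476) = 4757/5000 ≈ 0.951400

1 1 9971/10000
2 2 4877/5000
3 3 9617/10000
4 4 4757/5000
f(3y,4y) = ((9617/10000)/(4757/5000) − 1)/(1) = 103/9514 ≈ 1.0826%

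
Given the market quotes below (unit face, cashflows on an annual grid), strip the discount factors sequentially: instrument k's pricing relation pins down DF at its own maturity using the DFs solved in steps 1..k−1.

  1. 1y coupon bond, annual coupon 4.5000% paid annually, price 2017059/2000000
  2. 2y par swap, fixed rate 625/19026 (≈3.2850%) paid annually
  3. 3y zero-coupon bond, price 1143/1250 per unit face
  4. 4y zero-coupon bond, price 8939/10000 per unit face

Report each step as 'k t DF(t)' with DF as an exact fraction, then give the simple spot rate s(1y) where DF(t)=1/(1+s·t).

step 1 [1y] bond c/1=9/200: DF=(2017059/2000000 − 9/200·(0))/(1+9/200) = 9651/10000 ≈ 0.965100
step 2 [2y] swap r/1=625/19026: DF=(1 − 625/19026·(0.965100))/(1+625/19026) = 15/16 ≈ 0.937500
step 3 [3y] zero: DF = P = 1143/1250 ≈ 0.914400
step 4 [4y] zero: DF = P = 8939/10000 ≈ 0.893900

1 1 9651/10000
2 2 15/16
3 3 1143/1250
4 4 8939/10000
s(1y) = (1/(9651/10000) − 1)/(1) = 349/9651 ≈ 3.6162%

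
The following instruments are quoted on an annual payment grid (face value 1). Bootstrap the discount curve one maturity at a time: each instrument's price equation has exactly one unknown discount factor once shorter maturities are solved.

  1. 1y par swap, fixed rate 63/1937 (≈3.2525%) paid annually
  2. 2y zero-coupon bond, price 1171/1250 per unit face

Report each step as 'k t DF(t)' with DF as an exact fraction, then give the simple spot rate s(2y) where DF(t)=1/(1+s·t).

1 1 1937/2000
2 2 1171/1250
s(2y) = (1/(1171/1250) − 1)/(2) = 79/2342 ≈ 3.3732%

step 1 [1y] swap r/1=63/1937: DF=(1 − 63/1937·(0))/(1+63/1937) = 1937/2000 ≈ 0.968500
step 2 [2y] zero: DF = P = 1171/1250 ≈ 0.936800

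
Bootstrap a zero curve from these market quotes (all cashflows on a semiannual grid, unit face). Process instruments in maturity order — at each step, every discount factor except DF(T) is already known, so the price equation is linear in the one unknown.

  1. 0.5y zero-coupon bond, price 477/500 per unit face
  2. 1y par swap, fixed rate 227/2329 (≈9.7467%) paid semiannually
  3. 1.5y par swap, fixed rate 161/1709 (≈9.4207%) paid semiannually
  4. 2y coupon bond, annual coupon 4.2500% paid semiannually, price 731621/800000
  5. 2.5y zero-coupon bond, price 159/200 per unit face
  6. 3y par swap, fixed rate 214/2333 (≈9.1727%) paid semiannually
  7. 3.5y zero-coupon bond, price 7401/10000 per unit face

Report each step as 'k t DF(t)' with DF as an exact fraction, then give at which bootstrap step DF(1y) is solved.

1 1/2 477/500
2 1 2273/2500
3 3/2 1089/1250
4 2 4193/5000
5 5/2 159/200
6 3 3823/5000
7 7/2 7401/10000
DF(1y) is solved at step 2

step 1 [0.5y] zero: DF = P = 477/500 ≈ 0.954000
step 2 [1y] swap r/2=227/4658: DF=(1 − 227/4658·(0.954000))/(1+227/4658) = 2273/2500 ≈ 0.909200
step 3 [1.5y] swap r/2=161/3418: DF=(1 − 161/3418·(0.954000+0.909200))/(1+161/3418) = 1089/1250 ≈ 0.871200
step 4 [2y] bond c/2=17/800: DF=(731621/800000 − 17/800·(0.954000+0.909200+0.871200))/(1+17/800) = 4193/5000 ≈ 0.838600
step 5 [2.5y] zero: DF = P = 159/200 ≈ 0.795000
step 6 [3y] swap r/2=107/2333: DF=(1 − 107/2333·(0.954000+0.909200+0.871200+0.838600+0.795000))/(1+107/2333) = 3823/5000 ≈ 0.764600
step 7 [3.5y] zero: DF = P = 7401/10000 ≈ 0.740100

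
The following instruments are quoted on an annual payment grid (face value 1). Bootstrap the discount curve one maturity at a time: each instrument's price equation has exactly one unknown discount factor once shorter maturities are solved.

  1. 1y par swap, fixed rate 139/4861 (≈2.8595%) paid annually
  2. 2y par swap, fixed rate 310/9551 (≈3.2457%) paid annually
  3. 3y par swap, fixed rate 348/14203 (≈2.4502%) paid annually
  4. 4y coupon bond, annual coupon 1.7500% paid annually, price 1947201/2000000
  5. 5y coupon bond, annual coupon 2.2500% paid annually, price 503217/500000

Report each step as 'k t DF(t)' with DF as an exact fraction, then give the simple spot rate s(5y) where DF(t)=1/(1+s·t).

step 1 [1y] swap r/1=139/4861: DF=(1 − 139/4861·(0))/(1+139/4861) = 4861/5000 ≈ 0.972200
step 2 [2y] swap r/1=310/9551: DF=(1 − 310/9551·(0.972200))/(1+310/9551) = 469/500 ≈ 0.938000
step 3 [3y] swap r/1=348/14203: DF=(1 − 348/14203·(0.972200+0.938000))/(1+348/14203) = 1163/1250 ≈ 0.930400
step 4 [4y] bond c/1=7/400: DF=(1947201/2000000 − 7/400·(0.972200+0.938000+0.930400))/(1+7/400) = 227/250 ≈ 0.908000
step 5 [5y] bond c/1=9/400: DF=(503217/500000 − 9/400·(0.972200+0.938000+0.930400+0.908000))/(1+9/400) = 4509/5000 ≈ 0.901800

1 1 4861/5000
2 2 469/500
3 3 1163/1250
4 4 227/250
5 5 4509/5000
s(5y) = (1/(4509/5000) − 1)/(5) = 491/22545 ≈ 2.1779%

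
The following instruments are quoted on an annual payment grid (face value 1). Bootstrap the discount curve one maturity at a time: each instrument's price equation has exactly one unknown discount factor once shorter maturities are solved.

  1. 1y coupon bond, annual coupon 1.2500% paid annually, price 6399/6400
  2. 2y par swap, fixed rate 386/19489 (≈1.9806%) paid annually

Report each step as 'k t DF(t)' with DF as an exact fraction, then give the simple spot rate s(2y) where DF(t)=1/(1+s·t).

1 1 79/80
2 2 4807/5000
s(2y) = (1/(4807/5000) − 1)/(2) = 193/9614 ≈ 2.0075%

step 1 [1y] bond c/1=1/80: DF=(6399/6400 − 1/80·(0))/(1+1/80) = 79/80 ≈ 0.987500
step 2 [2y] swap r/1=386/19489: DF=(1 − 386/19489·(0.987500))/(1+386/19489) = 4807/5000 ≈ 0.961400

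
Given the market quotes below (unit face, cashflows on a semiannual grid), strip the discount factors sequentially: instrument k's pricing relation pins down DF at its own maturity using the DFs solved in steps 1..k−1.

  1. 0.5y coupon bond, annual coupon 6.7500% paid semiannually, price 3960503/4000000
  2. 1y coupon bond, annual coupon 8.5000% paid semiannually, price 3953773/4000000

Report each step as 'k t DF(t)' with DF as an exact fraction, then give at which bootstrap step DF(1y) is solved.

step 1 [0.5y] bond c/2=27/800: DF=(3960503/4000000 − 27/800·(0))/(1+27/800) = 4789/5000 ≈ 0.957800
step 2 [1y] bond c/2=17/400: DF=(3953773/4000000 − 17/400·(0.957800))/(1+17/400) = 9091/10000 ≈ 0.909100

1 1/2 4789/5000
2 1 9091/10000
DF(1y) is solved at step 2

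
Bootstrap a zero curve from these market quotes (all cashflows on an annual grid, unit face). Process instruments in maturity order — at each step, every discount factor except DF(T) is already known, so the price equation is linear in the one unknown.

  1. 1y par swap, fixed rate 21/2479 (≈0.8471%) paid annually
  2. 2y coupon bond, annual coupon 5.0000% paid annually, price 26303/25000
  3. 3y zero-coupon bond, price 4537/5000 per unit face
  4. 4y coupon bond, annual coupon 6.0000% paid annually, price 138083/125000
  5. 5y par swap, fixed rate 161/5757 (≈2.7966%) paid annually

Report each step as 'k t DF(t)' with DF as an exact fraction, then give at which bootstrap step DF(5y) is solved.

step 1 [1y] swap r/1=21/2479: DF=(1 − 21/2479·(0))/(1+21/2479) = 2479/2500 ≈ 0.991600
step 2 [2y] bond c/1=1/20: DF=(26303/25000 − 1/20·(0.991600))/(1+1/20) = 2387/2500 ≈ 0.954800
step 3 [3y] zero: DF = P = 4537/5000 ≈ 0.907400
step 4 [4y] bond c/1=3/50: DF=(138083/125000 − 3/50·(0.991600+0.954800+0.907400))/(1+3/50) = 4403/5000 ≈ 0.880600
step 5 [5y] swap r/1=161/5757: DF=(1 − 161/5757·(0.991600+0.954800+0.907400+0.880600))/(1+161/5757) = 1089/1250 ≈ 0.871200

1 1 2479/2500
2 2 2387/2500
3 3 4537/5000
4 4 4403/5000
5 5 1089/1250
DF(5y) is solved at step 5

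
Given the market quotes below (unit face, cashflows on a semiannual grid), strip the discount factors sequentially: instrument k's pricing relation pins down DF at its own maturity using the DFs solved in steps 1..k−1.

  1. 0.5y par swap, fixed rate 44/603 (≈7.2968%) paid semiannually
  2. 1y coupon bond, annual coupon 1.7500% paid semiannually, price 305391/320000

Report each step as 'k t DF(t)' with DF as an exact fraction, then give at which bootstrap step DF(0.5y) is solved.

1 1/2 603/625
2 1 9377/10000
DF(0.5y) is solved at step 1

step 1 [0.5y] swap r/2=22/603: DF=(1 − 22/603·(0))/(1+22/603) = 603/625 ≈ 0.964800
step 2 [1y] bond c/2=7/800: DF=(305391/320000 − 7/800·(0.964800))/(1+7/800) = 9377/10000 ≈ 0.937700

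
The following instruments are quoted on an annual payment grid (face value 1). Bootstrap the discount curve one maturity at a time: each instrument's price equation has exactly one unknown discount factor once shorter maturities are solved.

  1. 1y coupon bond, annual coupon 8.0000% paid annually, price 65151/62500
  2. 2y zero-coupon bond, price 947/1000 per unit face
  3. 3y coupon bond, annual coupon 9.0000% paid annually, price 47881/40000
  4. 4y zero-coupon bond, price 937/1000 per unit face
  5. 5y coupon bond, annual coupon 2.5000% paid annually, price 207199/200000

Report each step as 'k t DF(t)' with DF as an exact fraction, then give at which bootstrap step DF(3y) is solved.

step 1 [1y] bond c/1=2/25: DF=(65151/62500 − 2/25·(0))/(1+2/25) = 2413/2500 ≈ 0.965200
step 2 [2y] zero: DF = P = 947/1000 ≈ 0.947000
step 3 [3y] bond c/1=9/100: DF=(47881/40000 − 9/100·(0.965200+0.947000))/(1+9/100) = 9403/10000 ≈ 0.940300
step 4 [4y] zero: DF = P = 937/1000 ≈ 0.937000
step 5 [5y] bond c/1=1/40: DF=(207199/200000 − 1/40·(0.965200+0.947000+0.940300+0.937000))/(1+1/40) = 9183/10000 ≈ 0.918300

1 1 2413/2500
2 2 947/1000
3 3 9403/10000
4 4 937/1000
5 5 9183/10000
DF(3y) is solved at step 3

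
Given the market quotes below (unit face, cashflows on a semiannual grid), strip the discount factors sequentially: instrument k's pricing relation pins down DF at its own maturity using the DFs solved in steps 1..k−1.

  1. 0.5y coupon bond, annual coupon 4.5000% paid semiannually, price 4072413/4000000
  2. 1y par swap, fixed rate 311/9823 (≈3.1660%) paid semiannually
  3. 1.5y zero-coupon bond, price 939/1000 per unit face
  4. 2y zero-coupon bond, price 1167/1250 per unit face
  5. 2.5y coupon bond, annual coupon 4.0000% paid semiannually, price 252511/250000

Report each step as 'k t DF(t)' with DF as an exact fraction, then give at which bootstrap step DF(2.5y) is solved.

step 1 [0.5y] bond c/2=9/400: DF=(4072413/4000000 − 9/400·(0))/(1+9/400) = 9957/10000 ≈ 0.995700
step 2 [1y] swap r/2=311/19646: DF=(1 − 311/19646·(0.995700))/(1+311/19646) = 9689/10000 ≈ 0.968900
step 3 [1.5y] zero: DF = P = 939/1000 ≈ 0.939000
step 4 [2y] zero: DF = P = 1167/1250 ≈ 0.933600
step 5 [2.5y] bond c/2=1/50: DF=(252511/250000 − 1/50·(0.995700+0.968900+0.939000+0.933600))/(1+1/50) = 183/200 ≈ 0.915000

1 1/2 9957/10000
2 1 9689/10000
3 3/2 939/1000
4 2 1167/1250
5 5/2 183/200
DF(2.5y) is solved at step 5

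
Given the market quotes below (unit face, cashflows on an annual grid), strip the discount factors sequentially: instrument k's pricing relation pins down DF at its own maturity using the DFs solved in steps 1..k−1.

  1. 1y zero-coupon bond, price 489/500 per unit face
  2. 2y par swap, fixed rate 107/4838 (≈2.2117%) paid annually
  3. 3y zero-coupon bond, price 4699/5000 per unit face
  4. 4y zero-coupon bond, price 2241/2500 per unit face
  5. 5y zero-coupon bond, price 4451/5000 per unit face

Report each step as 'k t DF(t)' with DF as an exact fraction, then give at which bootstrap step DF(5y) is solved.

1 1 489/500
2 2 2393/2500
3 3 4699/5000
4 4 2241/2500
5 5 4451/5000
DF(5y) is solved at step 5

step 1 [1y] zero: DF = P = 489/500 ≈ 0.978000
step 2 [2y] swap r/1=107/4838: DF=(1 − 107/4838·(0.978000))/(1+107/4838) = 2393/2500 ≈ 0.957200
step 3 [3y] zero: DF = P = 4699/5000 ≈ 0.939800
step 4 [4y] zero: DF = P = 2241/2500 ≈ 0.896400
step 5 [5y] zero: DF = P = 4451/5000 ≈ 0.890200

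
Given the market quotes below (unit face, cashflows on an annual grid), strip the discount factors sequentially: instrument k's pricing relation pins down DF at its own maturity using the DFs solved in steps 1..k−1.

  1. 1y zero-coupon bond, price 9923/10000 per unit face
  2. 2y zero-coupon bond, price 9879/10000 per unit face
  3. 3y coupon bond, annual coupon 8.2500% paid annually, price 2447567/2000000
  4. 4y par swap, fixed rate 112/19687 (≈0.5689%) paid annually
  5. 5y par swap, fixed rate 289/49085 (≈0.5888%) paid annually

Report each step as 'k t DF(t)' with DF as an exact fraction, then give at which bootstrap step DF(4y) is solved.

1 1 9923/10000
2 2 9879/10000
3 3 2449/2500
4 4 611/625
5 5 9711/10000
DF(4y) is solved at step 4

step 1 [1y] zero: DF = P = 9923/10000 ≈ 0.992300
step 2 [2y] zero: DF = P = 9879/10000 ≈ 0.987900
step 3 [3y] bond c/1=33/400: DF=(2447567/2000000 − 33/400·(0.992300+0.987900))/(1+33/400) = 2449/2500 ≈ 0.979600
step 4 [4y] swap r/1=112/19687: DF=(1 − 112/19687·(0.992300+0.987900+0.979600))/(1+112/19687) = 611/625 ≈ 0.977600
step 5 [5y] swap r/1=289/49085: DF=(1 − 289/49085·(0.992300+0.987900+0.979600+0.977600))/(1+289/49085) = 9711/10000 ≈ 0.971100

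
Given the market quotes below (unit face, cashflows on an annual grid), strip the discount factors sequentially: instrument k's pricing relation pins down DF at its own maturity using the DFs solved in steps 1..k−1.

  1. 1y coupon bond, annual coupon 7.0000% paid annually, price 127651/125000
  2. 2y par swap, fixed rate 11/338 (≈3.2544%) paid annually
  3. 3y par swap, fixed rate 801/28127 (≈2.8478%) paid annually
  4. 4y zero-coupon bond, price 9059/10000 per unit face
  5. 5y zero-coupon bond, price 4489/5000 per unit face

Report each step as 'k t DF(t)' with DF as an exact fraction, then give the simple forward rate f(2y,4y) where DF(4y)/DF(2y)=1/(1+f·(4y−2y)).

step 1 [1y] bond c/1=7/100: DF=(127651/125000 − 7/100·(0))/(1+7/100) = 1193/1250 ≈ 0.954400
step 2 [2y] swap r/1=11/338: DF=(1 − 11/338·(0.954400))/(1+11/338) = 1173/1250 ≈ 0.938400
step 3 [3y] swap r/1=801/28127: DF=(1 − 801/28127·(0.954400+0.938400))/(1+801/28127) = 9199/10000 ≈ 0.919900
step 4 [4y] zero: DF = P = 9059/10000 ≈ 0.905900
step 5 [5y] zero: DF = P = 4489/5000 ≈ 0.897800

1 1 1193/1250
2 2 1173/1250
3 3 9199/10000
4 4 9059/10000
5 5 4489/5000
f(2y,4y) = ((1173/1250)/(9059/10000) − 1)/(2) = 325/18118 ≈ 1.7938%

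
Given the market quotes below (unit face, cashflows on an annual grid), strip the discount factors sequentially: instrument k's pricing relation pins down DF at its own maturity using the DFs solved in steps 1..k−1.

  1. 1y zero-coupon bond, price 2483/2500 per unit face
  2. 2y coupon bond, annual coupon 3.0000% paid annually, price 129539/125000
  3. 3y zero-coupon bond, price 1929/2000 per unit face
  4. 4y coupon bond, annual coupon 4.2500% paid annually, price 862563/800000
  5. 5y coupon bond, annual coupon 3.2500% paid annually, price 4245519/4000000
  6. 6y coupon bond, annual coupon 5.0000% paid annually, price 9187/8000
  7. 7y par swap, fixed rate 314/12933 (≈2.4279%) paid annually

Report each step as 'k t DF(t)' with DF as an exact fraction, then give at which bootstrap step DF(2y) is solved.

1 1 2483/2500
2 2 2443/2500
3 3 1929/2000
4 4 4573/5000
5 5 2267/2500
6 6 542/625
7 7 843/1000
DF(2y) is solved at step 2

step 1 [1y] zero: DF = P = 2483/2500 ≈ 0.993200
step 2 [2y] bond c/1=3/100: DF=(129539/125000 − 3/100·(0.993200))/(1+3/100) = 2443/2500 ≈ 0.977200
step 3 [3y] zero: DF = P = 1929/2000 ≈ 0.964500
step 4 [4y] bond c/1=17/400: DF=(862563/800000 − 17/400·(0.993200+0.977200+0.964500))/(1+17/400) = 4573/5000 ≈ 0.914600
step 5 [5y] bond c/1=13/400: DF=(4245519/4000000 − 13/400·(0.993200+0.977200+0.964500+0.914600))/(1+13/400) = 2267/2500 ≈ 0.906800
step 6 [6y] bond c/1=1/20: DF=(9187/8000 − 1/20·(0.993200+0.977200+0.964500+0.914600+0.906800))/(1+1/20) = 542/625 ≈ 0.867200
step 7 [7y] swap r/1=314/12933: DF=(1 − 314/12933·(0.993200+0.977200+0.964500+0.914600+0.906800+0.867200))/(1+314/12933) = 843/1000 ≈ 0.843000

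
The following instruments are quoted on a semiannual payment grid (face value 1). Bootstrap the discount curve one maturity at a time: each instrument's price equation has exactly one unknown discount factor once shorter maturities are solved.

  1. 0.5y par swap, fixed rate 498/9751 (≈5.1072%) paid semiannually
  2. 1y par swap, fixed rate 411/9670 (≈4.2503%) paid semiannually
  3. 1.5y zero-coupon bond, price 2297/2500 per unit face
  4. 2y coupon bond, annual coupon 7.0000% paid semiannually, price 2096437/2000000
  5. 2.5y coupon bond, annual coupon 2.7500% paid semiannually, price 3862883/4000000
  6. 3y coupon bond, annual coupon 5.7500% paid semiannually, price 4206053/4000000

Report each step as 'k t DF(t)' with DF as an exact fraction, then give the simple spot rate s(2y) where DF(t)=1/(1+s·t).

step 1 [0.5y] swap r/2=249/9751: DF=(1 − 249/9751·(0))/(1+249/9751) = 9751/10000 ≈ 0.975100
step 2 [1y] swap r/2=411/19340: DF=(1 − 411/19340·(0.975100))/(1+411/19340) = 9589/10000 ≈ 0.958900
step 3 [1.5y] zero: DF = P = 2297/2500 ≈ 0.918800
step 4 [2y] bond c/2=7/200: DF=(2096437/2000000 − 7/200·(0.975100+0.958900+0.918800))/(1+7/200) = 9163/10000 ≈ 0.916300
step 5 [2.5y] bond c/2=11/800: DF=(3862883/4000000 − 11/800·(0.975100+0.958900+0.918800+0.916300))/(1+11/800) = 1803/2000 ≈ 0.901500
step 6 [3y] bond c/2=23/800: DF=(4206053/4000000 − 23/800·(0.975100+0.958900+0.918800+0.916300+0.901500))/(1+23/800) = 2229/2500 ≈ 0.891600

1 1/2 9751/10000
2 1 9589/10000
3 3/2 2297/2500
4 2 9163/10000
5 5/2 1803/2000
6 3 2229/2500
s(2y) = (1/(9163/10000) − 1)/(2) = 837/18326 ≈ 4.5673%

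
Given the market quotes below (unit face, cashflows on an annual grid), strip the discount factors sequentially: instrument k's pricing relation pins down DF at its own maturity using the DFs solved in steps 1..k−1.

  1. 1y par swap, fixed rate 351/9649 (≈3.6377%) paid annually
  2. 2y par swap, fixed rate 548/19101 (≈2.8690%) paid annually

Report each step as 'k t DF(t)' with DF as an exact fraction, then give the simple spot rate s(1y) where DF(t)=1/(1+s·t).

1 1 9649/10000
2 2 2363/2500
s(1y) = (1/(9649/10000) − 1)/(1) = 351/9649 ≈ 3.6377%

step 1 [1y] swap r/1=351/9649: DF=(1 − 351/9649·(0))/(1+351/9649) = 9649/10000 ≈ 0.964900
step 2 [2y] swap r/1=548/19101: DF=(1 − 548/19101·(0.964900))/(1+548/19101) = 2363/2500 ≈ 0.945200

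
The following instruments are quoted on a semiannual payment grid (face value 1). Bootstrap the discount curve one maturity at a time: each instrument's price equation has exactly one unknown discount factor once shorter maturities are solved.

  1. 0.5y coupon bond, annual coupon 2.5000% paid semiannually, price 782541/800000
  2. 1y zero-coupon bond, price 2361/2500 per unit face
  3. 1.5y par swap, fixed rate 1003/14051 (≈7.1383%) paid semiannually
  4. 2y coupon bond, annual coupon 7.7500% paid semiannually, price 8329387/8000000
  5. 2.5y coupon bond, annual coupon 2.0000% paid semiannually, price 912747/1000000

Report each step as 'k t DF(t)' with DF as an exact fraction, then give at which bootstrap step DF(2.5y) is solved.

1 1/2 9661/10000
2 1 2361/2500
3 3/2 8997/10000
4 2 359/400
5 5/2 867/1000
DF(2.5y) is solved at step 5

step 1 [0.5y] bond c/2=1/80: DF=(782541/800000 − 1/80·(0))/(1+1/80) = 9661/10000 ≈ 0.966100
step 2 [1y] zero: DF = P = 2361/2500 ≈ 0.944400
step 3 [1.5y] swap r/2=1003/28102: DF=(1 − 1003/28102·(0.966100+0.944400))/(1+1003/28102) = 8997/10000 ≈ 0.899700
step 4 [2y] bond c/2=31/800: DF=(8329387/8000000 − 31/800·(0.966100+0.944400+0.899700))/(1+31/800) = 359/400 ≈ 0.897500
step 5 [2.5y] bond c/2=1/100: DF=(912747/1000000 − 1/100·(0.966100+0.944400+0.899700+0.897500))/(1+1/100) = 867/1000 ≈ 0.867000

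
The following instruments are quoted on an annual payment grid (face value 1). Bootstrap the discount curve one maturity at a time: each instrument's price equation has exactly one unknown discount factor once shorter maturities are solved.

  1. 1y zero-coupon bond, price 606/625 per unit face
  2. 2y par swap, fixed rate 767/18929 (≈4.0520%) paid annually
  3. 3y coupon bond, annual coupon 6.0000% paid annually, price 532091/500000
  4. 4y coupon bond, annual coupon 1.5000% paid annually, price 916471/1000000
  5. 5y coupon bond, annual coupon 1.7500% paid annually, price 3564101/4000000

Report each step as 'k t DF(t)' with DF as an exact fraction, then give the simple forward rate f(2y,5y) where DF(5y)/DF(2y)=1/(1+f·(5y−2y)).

step 1 [1y] zero: DF = P = 606/625 ≈ 0.969600
step 2 [2y] swap r/1=767/18929: DF=(1 − 767/18929·(0.969600))/(1+767/18929) = 9233/10000 ≈ 0.923300
step 3 [3y] bond c/1=3/50: DF=(532091/500000 − 3/50·(0.969600+0.923300))/(1+3/50) = 1121/1250 ≈ 0.896800
step 4 [4y] bond c/1=3/200: DF=(916471/1000000 − 3/200·(0.969600+0.923300+0.896800))/(1+3/200) = 8617/10000 ≈ 0.861700
step 5 [5y] bond c/1=7/400: DF=(3564101/4000000 − 7/400·(0.969600+0.923300+0.896800+0.861700))/(1+7/400) = 8129/10000 ≈ 0.812900

1 1 606/625
2 2 9233/10000
3 3 1121/1250
4 4 8617/10000
5 5 8129/10000
f(2y,5y) = ((9233/10000)/(8129/10000) − 1)/(3) = 368/8129 ≈ 4.5270%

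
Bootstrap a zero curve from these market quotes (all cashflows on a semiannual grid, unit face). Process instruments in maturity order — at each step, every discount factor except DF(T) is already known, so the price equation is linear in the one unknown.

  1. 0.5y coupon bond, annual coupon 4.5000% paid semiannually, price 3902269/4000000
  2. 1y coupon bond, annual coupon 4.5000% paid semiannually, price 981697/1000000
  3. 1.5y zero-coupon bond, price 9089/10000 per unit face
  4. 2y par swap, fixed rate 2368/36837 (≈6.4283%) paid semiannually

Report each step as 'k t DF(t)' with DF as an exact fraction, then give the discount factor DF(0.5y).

step 1 [0.5y] bond c/2=9/400: DF=(3902269/4000000 − 9/400·(0))/(1+9/400) = 9541/10000 ≈ 0.954100
step 2 [1y] bond c/2=9/400: DF=(981697/1000000 − 9/400·(0.954100))/(1+9/400) = 9391/10000 ≈ 0.939100
step 3 [1.5y] zero: DF = P = 9089/10000 ≈ 0.908900
step 4 [2y] swap r/2=1184/36837: DF=(1 − 1184/36837·(0.954100+0.939100+0.908900))/(1+1184/36837) = 551/625 ≈ 0.881600

1 1/2 9541/10000
2 1 9391/10000
3 3/2 9089/10000
4 2 551/625
DF(0.5y) = 9541/10000 ≈ 0.954100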